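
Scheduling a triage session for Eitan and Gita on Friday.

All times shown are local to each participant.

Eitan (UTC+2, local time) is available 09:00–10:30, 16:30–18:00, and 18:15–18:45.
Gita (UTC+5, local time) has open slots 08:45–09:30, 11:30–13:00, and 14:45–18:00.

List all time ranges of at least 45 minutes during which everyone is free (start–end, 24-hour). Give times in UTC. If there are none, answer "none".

07:00–08:00

Eitan → UTC: 07:00–08:30, 14:30–16:00, 16:15–16:45.
Gita → UTC: 03:45–04:30, 06:30–08:00, 09:45–13:00.
Eitan ∩ Gita: 07:00–08:00.
Windows ≥ 45 min: 07:00–08:00.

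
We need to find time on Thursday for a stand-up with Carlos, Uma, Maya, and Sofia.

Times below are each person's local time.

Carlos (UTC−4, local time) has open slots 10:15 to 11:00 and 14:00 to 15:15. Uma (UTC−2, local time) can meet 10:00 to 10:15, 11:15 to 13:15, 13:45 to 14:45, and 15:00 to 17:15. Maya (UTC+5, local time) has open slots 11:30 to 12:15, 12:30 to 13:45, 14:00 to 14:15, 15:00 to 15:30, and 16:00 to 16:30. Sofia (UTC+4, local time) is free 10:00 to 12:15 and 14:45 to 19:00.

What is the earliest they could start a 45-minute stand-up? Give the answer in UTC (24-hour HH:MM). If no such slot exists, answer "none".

none

Carlos → UTC: 14:15–15:00, 18:00–19:15.
Uma → UTC: 12:00–12:15, 13:15–15:15, 15:45–16:45, 17:00–19:15.
Maya → UTC: 06:30–07:15, 07:30–08:45, 09:00–09:15, 10:00–10:30, 11:00–11:30.
Sofia → UTC: 06:00–08:15, 10:45–15:00.
Carlos ∩ Uma: 14:15–15:00, 18:00–19:15.
Carlos ∩ Uma ∩ Maya: (none).
Carlos ∩ Uma ∩ Maya ∩ Sofia: (none).
Windows ≥ 45 min: (none).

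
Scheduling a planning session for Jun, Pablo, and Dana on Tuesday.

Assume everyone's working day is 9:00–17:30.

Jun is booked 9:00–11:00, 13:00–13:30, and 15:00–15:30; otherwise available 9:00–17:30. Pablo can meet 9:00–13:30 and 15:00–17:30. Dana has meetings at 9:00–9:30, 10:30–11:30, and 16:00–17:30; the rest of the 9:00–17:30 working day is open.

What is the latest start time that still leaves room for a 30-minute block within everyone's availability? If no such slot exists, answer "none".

Jun free within 09:00–17:30: 11:00–13:00, 13:30–15:00, 15:30–17:30.
Dana free within 09:00–17:30: 09:30–10:30, 11:30–16:00.
Jun ∩ Pablo: 11:00–13:00, 15:30–17:30.
Jun ∩ Pablo ∩ Dana: 11:30–13:00, 15:30–16:00.
Windows ≥ 30 min: 11:30–13:00, 15:30–16:00.
Latest start in the last window 15:30–16:00 is 16:00 − 30 min = 15:30.

15:30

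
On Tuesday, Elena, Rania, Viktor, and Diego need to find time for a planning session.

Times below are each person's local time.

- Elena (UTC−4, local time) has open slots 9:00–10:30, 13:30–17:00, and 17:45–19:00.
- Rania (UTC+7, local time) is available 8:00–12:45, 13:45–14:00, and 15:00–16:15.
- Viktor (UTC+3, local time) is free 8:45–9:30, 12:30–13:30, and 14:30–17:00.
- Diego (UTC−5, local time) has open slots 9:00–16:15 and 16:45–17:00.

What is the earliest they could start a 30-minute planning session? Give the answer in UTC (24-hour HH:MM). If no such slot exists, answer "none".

none

Elena → UTC: 13:00–14:30, 17:30–21:00, 21:45–23:00.
Rania → UTC: 01:00–05:45, 06:45–07:00, 08:00–09:15.
Viktor → UTC: 05:45–06:30, 09:30–10:30, 11:30–14:00.
Diego → UTC: 14:00–21:15, 21:45–22:00.
Elena ∩ Rania: (none).
Elena ∩ Rania ∩ Viktor: (none).
Elena ∩ Rania ∩ Viktor ∩ Diego: (none).
Windows ≥ 30 min: (none).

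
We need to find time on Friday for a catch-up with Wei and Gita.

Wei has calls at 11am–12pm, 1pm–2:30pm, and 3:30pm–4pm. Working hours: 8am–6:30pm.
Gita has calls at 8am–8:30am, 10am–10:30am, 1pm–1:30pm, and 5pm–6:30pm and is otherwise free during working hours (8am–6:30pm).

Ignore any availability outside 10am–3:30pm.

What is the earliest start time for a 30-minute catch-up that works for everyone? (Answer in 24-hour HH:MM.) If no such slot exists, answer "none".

Wei free within 08:00–18:30: 08:00–11:00, 12:00–13:00, 14:30–15:30, 16:00–18:30.
Gita free within 08:00–18:30: 08:30–10:00, 10:30–13:00, 13:30–17:00.
Wei ∩ Gita: 08:30–10:00, 10:30–11:00, 12:00–13:00, 14:30–15:30, 16:00–17:00.
Restricted to 10:00–15:30: 10:30–11:00, 12:00–13:00, 14:30–15:30.
Windows ≥ 30 min: 10:30–11:00, 12:00–13:00, 14:30–15:30.
Earliest such window starts at 10:30.

10:30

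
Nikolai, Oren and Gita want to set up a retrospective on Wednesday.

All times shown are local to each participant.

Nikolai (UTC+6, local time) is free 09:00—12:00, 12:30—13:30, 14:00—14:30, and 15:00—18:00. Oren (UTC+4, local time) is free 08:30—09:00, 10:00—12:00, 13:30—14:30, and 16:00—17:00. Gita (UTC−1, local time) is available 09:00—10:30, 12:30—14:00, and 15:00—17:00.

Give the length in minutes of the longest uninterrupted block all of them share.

Nikolai → UTC: 03:00–06:00, 06:30–07:30, 08:00–08:30, 09:00–12:00.
Oren → UTC: 04:30–05:00, 06:00–08:00, 09:30–10:30, 12:00–13:00.
Gita → UTC: 10:00–11:30, 13:30–15:00, 16:00–18:00.
Nikolai ∩ Oren: 04:30–05:00, 06:30–07:30, 09:30–10:30.
Nikolai ∩ Oren ∩ Gita: 10:00–10:30.
Single common window of 30 minutes.

30 minutes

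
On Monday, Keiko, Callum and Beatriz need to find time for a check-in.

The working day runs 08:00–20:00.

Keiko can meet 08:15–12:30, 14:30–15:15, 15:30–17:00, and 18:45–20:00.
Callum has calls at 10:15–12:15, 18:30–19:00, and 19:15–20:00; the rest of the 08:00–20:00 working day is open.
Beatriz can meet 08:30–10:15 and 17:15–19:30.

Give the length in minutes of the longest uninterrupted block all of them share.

105 minutes

Callum free within 08:00–20:00: 08:00–10:15, 12:15–18:30, 19:00–19:15.
Keiko ∩ Callum: 08:15–10:15, 12:15–12:30, 14:30–15:15, 15:30–17:00, 19:00–19:15.
Keiko ∩ Callum ∩ Beatriz: 08:30–10:15, 19:00–19:15.
Common window lengths: 105, 15 min; longest is 105.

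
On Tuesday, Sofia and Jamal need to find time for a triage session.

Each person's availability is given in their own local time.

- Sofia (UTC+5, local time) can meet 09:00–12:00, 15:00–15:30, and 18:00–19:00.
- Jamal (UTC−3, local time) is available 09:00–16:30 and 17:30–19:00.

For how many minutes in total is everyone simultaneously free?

60 minutes

Sofia → UTC: 04:00–07:00, 10:00–10:30, 13:00–14:00.
Jamal → UTC: 12:00–19:30, 20:30–22:00.
Sofia ∩ Jamal: 13:00–14:00.
Total common minutes: 60.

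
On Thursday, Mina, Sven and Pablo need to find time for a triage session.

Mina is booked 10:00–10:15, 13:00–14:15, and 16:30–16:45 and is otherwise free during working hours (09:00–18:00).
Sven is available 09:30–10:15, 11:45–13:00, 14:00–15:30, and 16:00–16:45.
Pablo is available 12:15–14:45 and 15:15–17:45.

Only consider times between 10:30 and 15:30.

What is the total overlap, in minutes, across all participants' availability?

Mina free within 09:00–18:00: 09:00–10:00, 10:15–13:00, 14:15–16:30, 16:45–18:00.
Mina ∩ Sven: 09:30–10:00, 11:45–13:00, 14:15–15:30, 16:00–16:30.
Mina ∩ Sven ∩ Pablo: 12:15–13:00, 14:15–14:45, 15:15–15:30, 16:00–16:30.
Restricted to 10:30–15:30: 12:15–13:00, 14:15–14:45, 15:15–15:30.
Total common minutes: 45 + 30 + 15 = 90.

90 minutes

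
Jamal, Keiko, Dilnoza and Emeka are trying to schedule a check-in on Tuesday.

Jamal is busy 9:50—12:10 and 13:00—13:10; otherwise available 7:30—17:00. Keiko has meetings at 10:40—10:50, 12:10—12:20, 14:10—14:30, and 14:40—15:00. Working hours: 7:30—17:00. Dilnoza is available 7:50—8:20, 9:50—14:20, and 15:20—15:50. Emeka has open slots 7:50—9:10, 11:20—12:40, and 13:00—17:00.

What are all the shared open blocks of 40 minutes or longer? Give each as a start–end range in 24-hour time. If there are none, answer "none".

Jamal free within 07:30–17:00: 07:30–09:50, 12:10–13:00, 13:10–17:00.
Keiko free within 07:30–17:00: 07:30–10:40, 10:50–12:10, 12:20–14:10, 14:30–14:40, 15:00–17:00.
Jamal ∩ Keiko: 07:30–09:50, 12:20–13:00, 13:10–14:10, 14:30–14:40, 15:00–17:00.
Jamal ∩ Keiko ∩ Dilnoza: 07:50–08:20, 12:20–13:00, 13:10–14:10, 15:20–15:50.
Jamal ∩ Keiko ∩ Dilnoza ∩ Emeka: 07:50–08:20, 12:20–12:40, 13:10–14:10, 15:20–15:50.
Windows ≥ 40 min: 13:10–14:10.

13:10–14:10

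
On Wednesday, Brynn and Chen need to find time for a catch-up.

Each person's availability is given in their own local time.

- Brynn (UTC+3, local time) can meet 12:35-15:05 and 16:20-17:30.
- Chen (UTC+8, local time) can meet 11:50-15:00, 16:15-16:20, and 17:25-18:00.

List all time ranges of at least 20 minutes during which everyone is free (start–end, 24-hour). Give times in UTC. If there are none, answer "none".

09:35–10:00

Brynn → UTC: 09:35–12:05, 13:20–14:30.
Chen → UTC: 03:50–07:00, 08:15–08:20, 09:25–10:00.
Brynn ∩ Chen: 09:35–10:00.
Windows ≥ 20 min: 09:35–10:00.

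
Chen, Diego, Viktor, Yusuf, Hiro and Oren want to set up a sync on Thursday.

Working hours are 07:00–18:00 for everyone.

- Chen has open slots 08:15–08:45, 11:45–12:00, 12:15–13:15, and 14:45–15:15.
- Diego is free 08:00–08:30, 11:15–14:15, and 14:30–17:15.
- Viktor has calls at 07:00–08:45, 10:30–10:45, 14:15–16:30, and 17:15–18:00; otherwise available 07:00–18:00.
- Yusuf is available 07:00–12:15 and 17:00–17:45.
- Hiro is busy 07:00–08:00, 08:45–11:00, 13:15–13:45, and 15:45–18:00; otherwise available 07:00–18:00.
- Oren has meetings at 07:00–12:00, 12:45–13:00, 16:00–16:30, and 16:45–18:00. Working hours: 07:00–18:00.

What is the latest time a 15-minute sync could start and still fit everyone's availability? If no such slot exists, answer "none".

Viktor free within 07:00–18:00: 08:45–10:30, 10:45–14:15, 16:30–17:15.
Hiro free within 07:00–18:00: 08:00–08:45, 11:00–13:15, 13:45–15:45.
Oren free within 07:00–18:00: 12:00–12:45, 13:00–16:00, 16:30–16:45.
Chen ∩ Diego: 08:15–08:30, 11:45–12:00, 12:15–13:15, 14:45–15:15.
Chen ∩ Diego ∩ Viktor: 11:45–12:00, 12:15–13:15.
Chen ∩ Diego ∩ Viktor ∩ Yusuf: 11:45–12:00.
Chen ∩ Diego ∩ Viktor ∩ Yusuf ∩ Hiro: 11:45–12:00.
Chen ∩ Diego ∩ Viktor ∩ Yusuf ∩ Hiro ∩ Oren: (none).
Windows ≥ 15 min: (none).

none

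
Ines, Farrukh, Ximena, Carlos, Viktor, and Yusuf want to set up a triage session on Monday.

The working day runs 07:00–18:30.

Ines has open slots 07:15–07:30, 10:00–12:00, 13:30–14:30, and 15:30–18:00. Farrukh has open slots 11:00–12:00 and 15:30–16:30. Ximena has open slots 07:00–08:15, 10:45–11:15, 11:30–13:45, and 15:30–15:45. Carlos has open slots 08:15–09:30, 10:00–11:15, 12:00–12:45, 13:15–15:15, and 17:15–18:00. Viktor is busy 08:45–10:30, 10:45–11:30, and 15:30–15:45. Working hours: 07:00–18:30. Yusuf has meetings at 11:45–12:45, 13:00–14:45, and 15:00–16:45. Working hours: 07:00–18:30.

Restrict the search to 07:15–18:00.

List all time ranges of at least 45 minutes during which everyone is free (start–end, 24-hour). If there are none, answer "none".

Viktor free within 07:00–18:30: 07:00–08:45, 10:30–10:45, 11:30–15:30, 15:45–18:30.
Yusuf free within 07:00–18:30: 07:00–11:45, 12:45–13:00, 14:45–15:00, 16:45–18:30.
Ines ∩ Farrukh: 11:00–12:00, 15:30–16:30.
Ines ∩ Farrukh ∩ Ximena: 11:00–11:15, 11:30–12:00, 15:30–15:45.
Ines ∩ Farrukh ∩ Ximena ∩ Carlos: 11:00–11:15.
Ines ∩ Farrukh ∩ Ximena ∩ Carlos ∩ Viktor: (none).
Ines ∩ Farrukh ∩ Ximena ∩ Carlos ∩ Viktor ∩ Yusuf: (none).
Restricted to 07:15–18:00: (none).
Windows ≥ 45 min: (none).

none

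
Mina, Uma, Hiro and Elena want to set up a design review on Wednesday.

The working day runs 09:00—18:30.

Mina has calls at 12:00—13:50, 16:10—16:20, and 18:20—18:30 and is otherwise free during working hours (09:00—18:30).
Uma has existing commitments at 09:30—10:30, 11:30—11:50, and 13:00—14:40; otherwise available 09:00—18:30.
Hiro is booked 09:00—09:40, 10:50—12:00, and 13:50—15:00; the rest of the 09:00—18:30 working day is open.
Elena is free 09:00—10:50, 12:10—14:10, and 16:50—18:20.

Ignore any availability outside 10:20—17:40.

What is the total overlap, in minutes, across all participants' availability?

Mina free within 09:00–18:30: 09:00–12:00, 13:50–16:10, 16:20–18:20.
Uma free within 09:00–18:30: 09:00–09:30, 10:30–11:30, 11:50–13:00, 14:40–18:30.
Hiro free within 09:00–18:30: 09:40–10:50, 12:00–13:50, 15:00–18:30.
Mina ∩ Uma: 09:00–09:30, 10:30–11:30, 11:50–12:00, 14:40–16:10, 16:20–18:20.
Mina ∩ Uma ∩ Hiro: 10:30–10:50, 15:00–16:10, 16:20–18:20.
Mina ∩ Uma ∩ Hiro ∩ Elena: 10:30–10:50, 16:50–18:20.
Restricted to 10:20–17:40: 10:30–10:50, 16:50–17:40.
Total common minutes: 20 + 50 = 70.

70 minutes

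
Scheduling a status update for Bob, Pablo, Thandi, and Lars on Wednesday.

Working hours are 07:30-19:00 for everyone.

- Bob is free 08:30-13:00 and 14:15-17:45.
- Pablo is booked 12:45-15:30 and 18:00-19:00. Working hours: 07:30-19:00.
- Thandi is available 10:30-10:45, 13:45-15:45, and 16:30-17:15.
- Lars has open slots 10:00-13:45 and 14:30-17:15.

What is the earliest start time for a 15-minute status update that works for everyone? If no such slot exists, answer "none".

10:30

Pablo free within 07:30–19:00: 07:30–12:45, 15:30–18:00.
Bob ∩ Pablo: 08:30–12:45, 15:30–17:45.
Bob ∩ Pablo ∩ Thandi: 10:30–10:45, 15:30–15:45, 16:30–17:15.
Bob ∩ Pablo ∩ Thandi ∩ Lars: 10:30–10:45, 15:30–15:45, 16:30–17:15.
Windows ≥ 15 min: 10:30–10:45, 15:30–15:45, 16:30–17:15.
Earliest such window starts at 10:30.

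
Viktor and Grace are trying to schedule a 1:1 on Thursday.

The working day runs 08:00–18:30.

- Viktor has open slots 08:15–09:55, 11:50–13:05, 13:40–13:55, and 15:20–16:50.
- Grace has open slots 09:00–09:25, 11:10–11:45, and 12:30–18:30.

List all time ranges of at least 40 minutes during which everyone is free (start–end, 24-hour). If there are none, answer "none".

15:20–16:50

Viktor ∩ Grace: 09:00–09:25, 12:30–13:05, 13:40–13:55, 15:20–16:50.
Windows ≥ 40 min: 15:20–16:50.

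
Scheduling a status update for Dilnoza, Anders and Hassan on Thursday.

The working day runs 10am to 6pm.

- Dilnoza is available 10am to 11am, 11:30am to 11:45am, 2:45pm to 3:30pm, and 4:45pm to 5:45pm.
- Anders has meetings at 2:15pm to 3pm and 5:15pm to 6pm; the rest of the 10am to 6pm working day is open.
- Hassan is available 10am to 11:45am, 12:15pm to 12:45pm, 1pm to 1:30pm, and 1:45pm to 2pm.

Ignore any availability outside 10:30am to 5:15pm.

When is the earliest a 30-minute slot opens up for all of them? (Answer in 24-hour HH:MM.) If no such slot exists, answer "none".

Anders free within 10:00–18:00: 10:00–14:15, 15:00–17:15.
Dilnoza ∩ Anders: 10:00–11:00, 11:30–11:45, 15:00–15:30, 16:45–17:15.
Dilnoza ∩ Anders ∩ Hassan: 10:00–11:00, 11:30–11:45.
Restricted to 10:30–17:15: 10:30–11:00, 11:30–11:45.
Windows ≥ 30 min: 10:30–11:00.
Earliest such window starts at 10:30.

10:30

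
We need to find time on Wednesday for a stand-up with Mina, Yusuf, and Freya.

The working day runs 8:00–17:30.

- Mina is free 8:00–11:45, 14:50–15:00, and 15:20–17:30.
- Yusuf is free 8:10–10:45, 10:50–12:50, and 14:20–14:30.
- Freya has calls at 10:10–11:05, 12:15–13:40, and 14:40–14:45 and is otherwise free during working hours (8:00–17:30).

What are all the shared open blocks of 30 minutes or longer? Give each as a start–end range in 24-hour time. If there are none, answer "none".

Freya free within 08:00–17:30: 08:00–10:10, 11:05–12:15, 13:40–14:40, 14:45–17:30.
Mina ∩ Yusuf: 08:10–10:45, 10:50–11:45.
Mina ∩ Yusuf ∩ Freya: 08:10–10:10, 11:05–11:45.
Windows ≥ 30 min: 08:10–10:10, 11:05–11:45.

08:10–10:10, 11:05–11:45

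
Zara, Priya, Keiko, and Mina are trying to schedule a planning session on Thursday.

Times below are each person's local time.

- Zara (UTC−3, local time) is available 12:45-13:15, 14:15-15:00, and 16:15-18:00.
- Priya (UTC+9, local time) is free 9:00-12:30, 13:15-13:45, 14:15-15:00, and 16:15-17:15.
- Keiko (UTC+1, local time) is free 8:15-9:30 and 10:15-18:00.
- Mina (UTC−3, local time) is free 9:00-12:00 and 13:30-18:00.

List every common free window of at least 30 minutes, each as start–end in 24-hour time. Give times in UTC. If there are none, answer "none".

Zara → UTC: 15:45–16:15, 17:15–18:00, 19:15–21:00.
Priya → UTC: 00:00–03:30, 04:15–04:45, 05:15–06:00, 07:15–08:15.
Keiko → UTC: 07:15–08:30, 09:15–17:00.
Mina → UTC: 12:00–15:00, 16:30–21:00.
Zara ∩ Priya: (none).
Zara ∩ Priya ∩ Keiko: (none).
Zara ∩ Priya ∩ Keiko ∩ Mina: (none).
Windows ≥ 30 min: (none).

none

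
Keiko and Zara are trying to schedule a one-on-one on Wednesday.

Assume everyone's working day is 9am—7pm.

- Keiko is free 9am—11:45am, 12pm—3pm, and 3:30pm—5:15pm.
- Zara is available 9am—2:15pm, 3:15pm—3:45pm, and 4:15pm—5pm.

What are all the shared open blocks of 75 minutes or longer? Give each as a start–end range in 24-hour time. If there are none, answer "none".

09:00–11:45, 12:00–14:15

Keiko ∩ Zara: 09:00–11:45, 12:00–14:15, 15:30–15:45, 16:15–17:00.
Windows ≥ 75 min: 09:00–11:45, 12:00–14:15.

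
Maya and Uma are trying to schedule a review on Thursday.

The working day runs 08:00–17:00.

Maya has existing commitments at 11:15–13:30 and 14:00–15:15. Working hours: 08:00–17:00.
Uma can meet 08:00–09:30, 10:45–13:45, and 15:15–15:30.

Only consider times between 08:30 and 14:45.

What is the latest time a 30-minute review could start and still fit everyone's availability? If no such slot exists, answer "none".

Maya free within 08:00–17:00: 08:00–11:15, 13:30–14:00, 15:15–17:00.
Maya ∩ Uma: 08:00–09:30, 10:45–11:15, 13:30–13:45, 15:15–15:30.
Restricted to 08:30–14:45: 08:30–09:30, 10:45–11:15, 13:30–13:45.
Windows ≥ 30 min: 08:30–09:30, 10:45–11:15.
Latest start in the last window 10:45–11:15 is 11:15 − 30 min = 10:45.

10:45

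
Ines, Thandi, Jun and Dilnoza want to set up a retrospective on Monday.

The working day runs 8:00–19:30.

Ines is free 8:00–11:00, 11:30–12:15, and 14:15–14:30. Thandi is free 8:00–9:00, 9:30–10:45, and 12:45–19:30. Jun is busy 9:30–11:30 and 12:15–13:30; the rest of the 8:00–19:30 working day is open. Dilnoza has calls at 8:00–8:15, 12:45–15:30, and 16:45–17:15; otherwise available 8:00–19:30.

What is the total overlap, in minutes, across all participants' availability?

45 minutes

Jun free within 08:00–19:30: 08:00–09:30, 11:30–12:15, 13:30–19:30.
Dilnoza free within 08:00–19:30: 08:15–12:45, 15:30–16:45, 17:15–19:30.
Ines ∩ Thandi: 08:00–09:00, 09:30–10:45, 14:15–14:30.
Ines ∩ Thandi ∩ Jun: 08:00–09:00, 14:15–14:30.
Ines ∩ Thandi ∩ Jun ∩ Dilnoza: 08:15–09:00.
Total common minutes: 45.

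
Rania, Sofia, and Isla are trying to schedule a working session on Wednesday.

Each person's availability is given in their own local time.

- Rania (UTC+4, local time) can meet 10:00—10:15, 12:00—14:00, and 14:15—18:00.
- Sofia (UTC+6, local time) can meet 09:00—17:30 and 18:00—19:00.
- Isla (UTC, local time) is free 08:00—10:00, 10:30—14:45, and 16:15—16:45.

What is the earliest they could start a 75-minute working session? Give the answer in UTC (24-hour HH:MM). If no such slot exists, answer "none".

08:00

Rania → UTC: 06:00–06:15, 08:00–10:00, 10:15–14:00.
Sofia → UTC: 03:00–11:30, 12:00–13:00.
Isla → UTC: 08:00–10:00, 10:30–14:45, 16:15–16:45.
Rania ∩ Sofia: 06:00–06:15, 08:00–10:00, 10:15–11:30, 12:00–13:00.
Rania ∩ Sofia ∩ Isla: 08:00–10:00, 10:30–11:30, 12:00–13:00.
Windows ≥ 75 min: 08:00–10:00.
Earliest such window starts at 08:00.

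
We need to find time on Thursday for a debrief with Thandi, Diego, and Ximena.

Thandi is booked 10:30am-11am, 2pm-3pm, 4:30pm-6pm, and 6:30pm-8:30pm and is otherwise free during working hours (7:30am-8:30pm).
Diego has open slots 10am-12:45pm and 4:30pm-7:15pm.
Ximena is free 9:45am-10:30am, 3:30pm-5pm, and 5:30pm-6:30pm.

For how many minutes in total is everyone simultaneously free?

60 minutes

Thandi free within 07:30–20:30: 07:30–10:30, 11:00–14:00, 15:00–16:30, 18:00–18:30.
Thandi ∩ Diego: 10:00–10:30, 11:00–12:45, 18:00–18:30.
Thandi ∩ Diego ∩ Ximena: 10:00–10:30, 18:00–18:30.
Total common minutes: 30 + 30 = 60.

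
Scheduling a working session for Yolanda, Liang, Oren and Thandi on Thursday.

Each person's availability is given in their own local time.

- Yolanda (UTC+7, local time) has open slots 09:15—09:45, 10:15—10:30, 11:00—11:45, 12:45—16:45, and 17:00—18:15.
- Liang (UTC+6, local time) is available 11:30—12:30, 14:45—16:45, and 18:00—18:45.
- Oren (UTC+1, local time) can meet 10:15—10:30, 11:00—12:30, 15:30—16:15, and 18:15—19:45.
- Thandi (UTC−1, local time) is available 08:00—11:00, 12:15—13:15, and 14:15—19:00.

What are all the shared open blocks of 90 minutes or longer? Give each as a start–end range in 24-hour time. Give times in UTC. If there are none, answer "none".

none

Yolanda → UTC: 02:15–02:45, 03:15–03:30, 04:00–04:45, 05:45–09:45, 10:00–11:15.
Liang → UTC: 05:30–06:30, 08:45–10:45, 12:00–12:45.
Oren → UTC: 09:15–09:30, 10:00–11:30, 14:30–15:15, 17:15–18:45.
Thandi → UTC: 09:00–12:00, 13:15–14:15, 15:15–20:00.
Yolanda ∩ Liang: 05:45–06:30, 08:45–09:45, 10:00–10:45.
Yolanda ∩ Liang ∩ Oren: 09:15–09:30, 10:00–10:45.
Yolanda ∩ Liang ∩ Oren ∩ Thandi: 09:15–09:30, 10:00–10:45.
Windows ≥ 90 min: (none).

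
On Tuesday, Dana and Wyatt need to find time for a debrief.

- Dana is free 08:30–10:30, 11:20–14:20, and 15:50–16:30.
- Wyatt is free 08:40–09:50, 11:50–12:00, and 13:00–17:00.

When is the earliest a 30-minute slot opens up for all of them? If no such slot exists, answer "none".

08:40

Dana ∩ Wyatt: 08:40–09:50, 11:50–12:00, 13:00–14:20, 15:50–16:30.
Windows ≥ 30 min: 08:40–09:50, 13:00–14:20, 15:50–16:30.
Earliest such window starts at 08:40.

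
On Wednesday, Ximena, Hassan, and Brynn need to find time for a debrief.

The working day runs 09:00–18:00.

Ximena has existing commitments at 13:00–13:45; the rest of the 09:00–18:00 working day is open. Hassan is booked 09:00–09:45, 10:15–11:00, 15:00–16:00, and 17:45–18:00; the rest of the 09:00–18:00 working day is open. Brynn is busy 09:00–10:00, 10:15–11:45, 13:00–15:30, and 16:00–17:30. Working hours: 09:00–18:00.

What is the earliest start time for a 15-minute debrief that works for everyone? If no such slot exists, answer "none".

Ximena free within 09:00–18:00: 09:00–13:00, 13:45–18:00.
Hassan free within 09:00–18:00: 09:45–10:15, 11:00–15:00, 16:00–17:45.
Brynn free within 09:00–18:00: 10:00–10:15, 11:45–13:00, 15:30–16:00, 17:30–18:00.
Ximena ∩ Hassan: 09:45–10:15, 11:00–13:00, 13:45–15:00, 16:00–17:45.
Ximena ∩ Hassan ∩ Brynn: 10:00–10:15, 11:45–13:00, 17:30–17:45.
Windows ≥ 15 min: 10:00–10:15, 11:45–13:00, 17:30–17:45.
Earliest such window starts at 10:00.

10:00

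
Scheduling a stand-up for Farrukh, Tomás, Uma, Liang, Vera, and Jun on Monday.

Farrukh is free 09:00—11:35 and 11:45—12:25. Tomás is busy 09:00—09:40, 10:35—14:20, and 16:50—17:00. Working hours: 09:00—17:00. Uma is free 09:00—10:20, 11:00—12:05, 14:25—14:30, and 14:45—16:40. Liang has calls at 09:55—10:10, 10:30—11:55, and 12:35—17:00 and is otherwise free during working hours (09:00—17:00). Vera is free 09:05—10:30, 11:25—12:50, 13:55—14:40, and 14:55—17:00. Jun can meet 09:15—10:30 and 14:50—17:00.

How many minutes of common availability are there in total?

25 minutes

Tomás free within 09:00–17:00: 09:40–10:35, 14:20–16:50.
Liang free within 09:00–17:00: 09:00–09:55, 10:10–10:30, 11:55–12:35.
Farrukh ∩ Tomás: 09:40–10:35.
Farrukh ∩ Tomás ∩ Uma: 09:40–10:20.
Farrukh ∩ Tomás ∩ Uma ∩ Liang: 09:40–09:55, 10:10–10:20.
Farrukh ∩ Tomás ∩ Uma ∩ Liang ∩ Vera: 09:40–09:55, 10:10–10:20.
Farrukh ∩ Tomás ∩ Uma ∩ Liang ∩ Vera ∩ Jun: 09:40–09:55, 10:10–10:20.
Total common minutes: 15 + 10 = 25.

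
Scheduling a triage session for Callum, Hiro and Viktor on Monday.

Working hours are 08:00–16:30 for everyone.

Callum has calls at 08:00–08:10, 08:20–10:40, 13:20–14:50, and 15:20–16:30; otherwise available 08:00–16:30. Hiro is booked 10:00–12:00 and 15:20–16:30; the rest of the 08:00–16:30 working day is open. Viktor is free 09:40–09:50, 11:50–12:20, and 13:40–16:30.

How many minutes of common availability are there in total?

Callum free within 08:00–16:30: 08:10–08:20, 10:40–13:20, 14:50–15:20.
Hiro free within 08:00–16:30: 08:00–10:00, 12:00–15:20.
Callum ∩ Hiro: 08:10–08:20, 12:00–13:20, 14:50–15:20.
Callum ∩ Hiro ∩ Viktor: 12:00–12:20, 14:50–15:20.
Total common minutes: 20 + 30 = 50.

50 minutes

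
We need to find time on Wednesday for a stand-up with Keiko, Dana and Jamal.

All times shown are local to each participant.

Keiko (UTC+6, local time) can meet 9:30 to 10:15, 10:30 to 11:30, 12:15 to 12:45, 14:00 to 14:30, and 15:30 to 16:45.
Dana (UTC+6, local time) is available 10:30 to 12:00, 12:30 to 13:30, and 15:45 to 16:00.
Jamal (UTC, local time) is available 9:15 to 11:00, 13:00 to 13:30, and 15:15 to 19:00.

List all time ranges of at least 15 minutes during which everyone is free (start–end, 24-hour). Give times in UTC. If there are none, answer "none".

Keiko → UTC: 03:30–04:15, 04:30–05:30, 06:15–06:45, 08:00–08:30, 09:30–10:45.
Dana → UTC: 04:30–06:00, 06:30–07:30, 09:45–10:00.
Jamal → UTC: 09:15–11:00, 13:00–13:30, 15:15–19:00.
Keiko ∩ Dana: 04:30–05:30, 06:30–06:45, 09:45–10:00.
Keiko ∩ Dana ∩ Jamal: 09:45–10:00.
Windows ≥ 15 min: 09:45–10:00.

09:45–10:00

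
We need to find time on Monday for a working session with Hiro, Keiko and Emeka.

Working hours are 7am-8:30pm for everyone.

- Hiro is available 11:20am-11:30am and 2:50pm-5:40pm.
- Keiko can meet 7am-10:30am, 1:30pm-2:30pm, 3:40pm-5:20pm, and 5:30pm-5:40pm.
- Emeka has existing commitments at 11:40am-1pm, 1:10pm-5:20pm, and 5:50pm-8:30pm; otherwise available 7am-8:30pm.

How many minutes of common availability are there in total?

10 minutes

Emeka free within 07:00–20:30: 07:00–11:40, 13:00–13:10, 17:20–17:50.
Hiro ∩ Keiko: 15:40–17:20, 17:30–17:40.
Hiro ∩ Keiko ∩ Emeka: 17:30–17:40.
Total common minutes: 10.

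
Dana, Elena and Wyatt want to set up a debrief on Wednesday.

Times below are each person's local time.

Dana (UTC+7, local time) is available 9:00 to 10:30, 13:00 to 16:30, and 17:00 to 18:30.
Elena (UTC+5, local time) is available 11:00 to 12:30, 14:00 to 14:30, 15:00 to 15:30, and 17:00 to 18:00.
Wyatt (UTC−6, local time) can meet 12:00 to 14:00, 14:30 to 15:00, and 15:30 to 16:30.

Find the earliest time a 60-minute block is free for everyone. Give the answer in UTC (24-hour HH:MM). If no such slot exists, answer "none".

Dana → UTC: 02:00–03:30, 06:00–09:30, 10:00–11:30.
Elena → UTC: 06:00–07:30, 09:00–09:30, 10:00–10:30, 12:00–13:00.
Wyatt → UTC: 18:00–20:00, 20:30–21:00, 21:30–22:30.
Dana ∩ Elena: 06:00–07:30, 09:00–09:30, 10:00–10:30.
Dana ∩ Elena ∩ Wyatt: (none).
Windows ≥ 60 min: (none).

none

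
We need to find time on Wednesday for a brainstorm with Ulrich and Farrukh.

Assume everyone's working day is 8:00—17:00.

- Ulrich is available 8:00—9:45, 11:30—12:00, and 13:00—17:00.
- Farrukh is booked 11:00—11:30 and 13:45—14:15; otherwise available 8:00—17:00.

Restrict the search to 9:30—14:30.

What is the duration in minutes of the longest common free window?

45 minutes

Farrukh free within 08:00–17:00: 08:00–11:00, 11:30–13:45, 14:15–17:00.
Ulrich ∩ Farrukh: 08:00–09:45, 11:30–12:00, 13:00–13:45, 14:15–17:00.
Restricted to 09:30–14:30: 09:30–09:45, 11:30–12:00, 13:00–13:45, 14:15–14:30.
Common window lengths: 15, 30, 45, 15 min; longest is 45.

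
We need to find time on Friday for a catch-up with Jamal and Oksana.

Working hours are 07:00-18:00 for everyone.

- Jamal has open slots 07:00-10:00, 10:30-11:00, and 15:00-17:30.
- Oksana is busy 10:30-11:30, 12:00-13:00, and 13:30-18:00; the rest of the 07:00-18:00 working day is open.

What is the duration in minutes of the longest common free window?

180 minutes

Oksana free within 07:00–18:00: 07:00–10:30, 11:30–12:00, 13:00–13:30.
Jamal ∩ Oksana: 07:00–10:00.
Single common window of 180 minutes.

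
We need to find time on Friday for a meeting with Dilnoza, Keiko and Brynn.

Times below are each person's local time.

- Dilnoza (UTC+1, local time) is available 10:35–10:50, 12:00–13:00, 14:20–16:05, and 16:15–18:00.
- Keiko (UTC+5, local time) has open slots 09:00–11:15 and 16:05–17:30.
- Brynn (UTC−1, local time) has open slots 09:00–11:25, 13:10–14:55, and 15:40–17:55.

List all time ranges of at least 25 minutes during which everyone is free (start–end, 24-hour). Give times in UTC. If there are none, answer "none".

Dilnoza → UTC: 09:35–09:50, 11:00–12:00, 13:20–15:05, 15:15–17:00.
Keiko → UTC: 04:00–06:15, 11:05–12:30.
Brynn → UTC: 10:00–12:25, 14:10–15:55, 16:40–18:55.
Dilnoza ∩ Keiko: 11:05–12:00.
Dilnoza ∩ Keiko ∩ Brynn: 11:05–12:00.
Windows ≥ 25 min: 11:05–12:00.

11:05–12:00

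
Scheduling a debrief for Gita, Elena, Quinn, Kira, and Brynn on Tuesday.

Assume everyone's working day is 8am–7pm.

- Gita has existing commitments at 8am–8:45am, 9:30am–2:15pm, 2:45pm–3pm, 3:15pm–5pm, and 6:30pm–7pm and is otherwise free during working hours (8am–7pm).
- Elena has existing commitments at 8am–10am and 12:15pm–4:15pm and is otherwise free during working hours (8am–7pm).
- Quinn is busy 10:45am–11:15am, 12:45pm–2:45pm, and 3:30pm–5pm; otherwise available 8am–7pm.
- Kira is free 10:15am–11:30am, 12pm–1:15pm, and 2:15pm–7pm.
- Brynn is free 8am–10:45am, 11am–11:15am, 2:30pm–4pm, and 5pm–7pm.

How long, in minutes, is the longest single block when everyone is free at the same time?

90 minutes

Gita free within 08:00–19:00: 08:45–09:30, 14:15–14:45, 15:00–15:15, 17:00–18:30.
Elena free within 08:00–19:00: 10:00–12:15, 16:15–19:00.
Quinn free within 08:00–19:00: 08:00–10:45, 11:15–12:45, 14:45–15:30, 17:00–19:00.
Gita ∩ Elena: 17:00–18:30.
Gita ∩ Elena ∩ Quinn: 17:00–18:30.
Gita ∩ Elena ∩ Quinn ∩ Kira: 17:00–18:30.
Gita ∩ Elena ∩ Quinn ∩ Kira ∩ Brynn: 17:00–18:30.
Single common window of 90 minutes.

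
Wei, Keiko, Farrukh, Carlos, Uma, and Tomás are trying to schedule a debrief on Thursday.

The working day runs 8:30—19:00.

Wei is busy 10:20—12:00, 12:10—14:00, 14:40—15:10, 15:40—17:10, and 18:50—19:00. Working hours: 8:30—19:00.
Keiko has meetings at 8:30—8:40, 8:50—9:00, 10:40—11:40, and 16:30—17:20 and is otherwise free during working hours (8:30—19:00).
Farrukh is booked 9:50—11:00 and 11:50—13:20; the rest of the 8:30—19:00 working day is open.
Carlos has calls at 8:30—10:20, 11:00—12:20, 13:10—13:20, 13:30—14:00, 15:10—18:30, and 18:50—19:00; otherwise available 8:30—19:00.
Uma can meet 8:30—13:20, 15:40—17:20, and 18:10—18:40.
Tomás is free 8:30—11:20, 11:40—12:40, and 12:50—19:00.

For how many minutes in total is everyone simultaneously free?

Wei free within 08:30–19:00: 08:30–10:20, 12:00–12:10, 14:00–14:40, 15:10–15:40, 17:10–18:50.
Keiko free within 08:30–19:00: 08:40–08:50, 09:00–10:40, 11:40–16:30, 17:20–19:00.
Farrukh free within 08:30–19:00: 08:30–09:50, 11:00–11:50, 13:20–19:00.
Carlos free within 08:30–19:00: 10:20–11:00, 12:20–13:10, 13:20–13:30, 14:00–15:10, 18:30–18:50.
Wei ∩ Keiko: 08:40–08:50, 09:00–10:20, 12:00–12:10, 14:00–14:40, 15:10–15:40, 17:20–18:50.
Wei ∩ Keiko ∩ Farrukh: 08:40–08:50, 09:00–09:50, 14:00–14:40, 15:10–15:40, 17:20–18:50.
Wei ∩ Keiko ∩ Farrukh ∩ Carlos: 14:00–14:40, 18:30–18:50.
Wei ∩ Keiko ∩ Farrukh ∩ Carlos ∩ Uma: 18:30–18:40.
Wei ∩ Keiko ∩ Farrukh ∩ Carlos ∩ Uma ∩ Tomás: 18:30–18:40.
Total common minutes: 10.

10 minutes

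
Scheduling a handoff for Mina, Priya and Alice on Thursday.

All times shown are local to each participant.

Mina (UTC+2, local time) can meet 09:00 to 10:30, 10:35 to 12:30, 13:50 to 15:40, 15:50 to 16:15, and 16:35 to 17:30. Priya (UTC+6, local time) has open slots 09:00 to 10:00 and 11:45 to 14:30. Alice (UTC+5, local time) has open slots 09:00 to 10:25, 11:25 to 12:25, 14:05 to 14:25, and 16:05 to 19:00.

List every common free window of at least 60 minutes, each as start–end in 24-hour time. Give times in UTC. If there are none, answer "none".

none

Mina → UTC: 07:00–08:30, 08:35–10:30, 11:50–13:40, 13:50–14:15, 14:35–15:30.
Priya → UTC: 03:00–04:00, 05:45–08:30.
Alice → UTC: 04:00–05:25, 06:25–07:25, 09:05–09:25, 11:05–14:00.
Mina ∩ Priya: 07:00–08:30.
Mina ∩ Priya ∩ Alice: 07:00–07:25.
Windows ≥ 60 min: (none).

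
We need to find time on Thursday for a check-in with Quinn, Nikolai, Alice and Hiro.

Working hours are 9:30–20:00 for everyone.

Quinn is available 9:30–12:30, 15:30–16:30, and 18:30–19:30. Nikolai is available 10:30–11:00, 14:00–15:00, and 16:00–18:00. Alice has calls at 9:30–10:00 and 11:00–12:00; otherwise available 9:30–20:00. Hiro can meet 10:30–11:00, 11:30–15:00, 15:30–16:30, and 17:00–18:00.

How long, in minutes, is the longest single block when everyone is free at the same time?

Alice free within 09:30–20:00: 10:00–11:00, 12:00–20:00.
Quinn ∩ Nikolai: 10:30–11:00, 16:00–16:30.
Quinn ∩ Nikolai ∩ Alice: 10:30–11:00, 16:00–16:30.
Quinn ∩ Nikolai ∩ Alice ∩ Hiro: 10:30–11:00, 16:00–16:30.
Common window lengths: 30, 30 min; longest is 30.

30 minutes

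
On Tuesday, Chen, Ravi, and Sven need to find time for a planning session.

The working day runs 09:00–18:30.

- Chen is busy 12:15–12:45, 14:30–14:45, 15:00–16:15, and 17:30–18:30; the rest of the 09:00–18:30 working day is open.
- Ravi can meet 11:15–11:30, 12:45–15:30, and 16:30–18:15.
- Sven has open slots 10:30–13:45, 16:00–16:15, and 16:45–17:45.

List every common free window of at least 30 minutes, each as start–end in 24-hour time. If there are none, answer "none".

Chen free within 09:00–18:30: 09:00–12:15, 12:45–14:30, 14:45–15:00, 16:15–17:30.
Chen ∩ Ravi: 11:15–11:30, 12:45–14:30, 14:45–15:00, 16:30–17:30.
Chen ∩ Ravi ∩ Sven: 11:15–11:30, 12:45–13:45, 16:45–17:30.
Windows ≥ 30 min: 12:45–13:45, 16:45–17:30.

12:45–13:45, 16:45–17:30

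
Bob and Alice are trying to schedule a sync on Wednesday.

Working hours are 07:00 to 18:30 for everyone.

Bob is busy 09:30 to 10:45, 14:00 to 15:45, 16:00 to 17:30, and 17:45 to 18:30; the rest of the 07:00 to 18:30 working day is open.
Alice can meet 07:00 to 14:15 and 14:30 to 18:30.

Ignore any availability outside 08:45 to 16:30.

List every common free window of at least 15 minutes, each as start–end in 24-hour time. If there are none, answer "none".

08:45–09:30, 10:45–14:00, 15:45–16:00

Bob free within 07:00–18:30: 07:00–09:30, 10:45–14:00, 15:45–16:00, 17:30–17:45.
Bob ∩ Alice: 07:00–09:30, 10:45–14:00, 15:45–16:00, 17:30–17:45.
Restricted to 08:45–16:30: 08:45–09:30, 10:45–14:00, 15:45–16:00.
Windows ≥ 15 min: 08:45–09:30, 10:45–14:00, 15:45–16:00.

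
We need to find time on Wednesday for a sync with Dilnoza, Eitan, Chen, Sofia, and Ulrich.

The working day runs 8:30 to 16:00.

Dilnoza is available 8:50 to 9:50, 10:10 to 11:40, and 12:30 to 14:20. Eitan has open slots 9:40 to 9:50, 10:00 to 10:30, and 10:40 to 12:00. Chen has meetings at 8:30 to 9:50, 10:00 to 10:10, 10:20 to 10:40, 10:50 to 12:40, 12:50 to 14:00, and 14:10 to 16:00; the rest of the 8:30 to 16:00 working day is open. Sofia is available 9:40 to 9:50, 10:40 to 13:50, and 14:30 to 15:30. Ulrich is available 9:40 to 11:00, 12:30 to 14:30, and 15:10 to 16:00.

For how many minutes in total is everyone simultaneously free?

10 minutes

Chen free within 08:30–16:00: 09:50–10:00, 10:10–10:20, 10:40–10:50, 12:40–12:50, 14:00–14:10.
Dilnoza ∩ Eitan: 09:40–09:50, 10:10–10:30, 10:40–11:40.
Dilnoza ∩ Eitan ∩ Chen: 10:10–10:20, 10:40–10:50.
Dilnoza ∩ Eitan ∩ Chen ∩ Sofia: 10:40–10:50.
Dilnoza ∩ Eitan ∩ Chen ∩ Sofia ∩ Ulrich: 10:40–10:50.
Total common minutes: 10.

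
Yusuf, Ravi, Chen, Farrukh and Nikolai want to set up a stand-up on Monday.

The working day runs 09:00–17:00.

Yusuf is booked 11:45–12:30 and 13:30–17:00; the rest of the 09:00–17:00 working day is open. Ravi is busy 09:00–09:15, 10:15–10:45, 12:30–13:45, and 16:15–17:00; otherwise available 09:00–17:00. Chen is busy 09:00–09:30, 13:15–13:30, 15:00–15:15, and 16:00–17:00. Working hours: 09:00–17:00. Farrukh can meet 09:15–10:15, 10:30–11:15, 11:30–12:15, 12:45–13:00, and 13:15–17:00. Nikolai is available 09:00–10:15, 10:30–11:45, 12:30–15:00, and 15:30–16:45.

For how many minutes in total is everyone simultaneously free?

90 minutes

Yusuf free within 09:00–17:00: 09:00–11:45, 12:30–13:30.
Ravi free within 09:00–17:00: 09:15–10:15, 10:45–12:30, 13:45–16:15.
Chen free within 09:00–17:00: 09:30–13:15, 13:30–15:00, 15:15–16:00.
Yusuf ∩ Ravi: 09:15–10:15, 10:45–11:45.
Yusuf ∩ Ravi ∩ Chen: 09:30–10:15, 10:45–11:45.
Yusuf ∩ Ravi ∩ Chen ∩ Farrukh: 09:30–10:15, 10:45–11:15, 11:30–11:45.
Yusuf ∩ Ravi ∩ Chen ∩ Farrukh ∩ Nikolai: 09:30–10:15, 10:45–11:15, 11:30–11:45.
Total common minutes: 45 + 30 + 15 = 90.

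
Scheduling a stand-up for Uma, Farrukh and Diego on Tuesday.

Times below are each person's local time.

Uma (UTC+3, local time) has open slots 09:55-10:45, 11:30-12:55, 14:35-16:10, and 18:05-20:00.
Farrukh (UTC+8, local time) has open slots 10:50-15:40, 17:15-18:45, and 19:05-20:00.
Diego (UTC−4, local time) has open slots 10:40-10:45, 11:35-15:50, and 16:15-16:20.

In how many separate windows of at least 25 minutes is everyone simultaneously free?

Uma → UTC: 06:55–07:45, 08:30–09:55, 11:35–13:10, 15:05–17:00.
Farrukh → UTC: 02:50–07:40, 09:15–10:45, 11:05–12:00.
Diego → UTC: 14:40–14:45, 15:35–19:50, 20:15–20:20.
Uma ∩ Farrukh: 06:55–07:40, 09:15–09:55, 11:35–12:00.
Uma ∩ Farrukh ∩ Diego: (none).
Windows ≥ 25 min: (none).
That's 0 windows.

0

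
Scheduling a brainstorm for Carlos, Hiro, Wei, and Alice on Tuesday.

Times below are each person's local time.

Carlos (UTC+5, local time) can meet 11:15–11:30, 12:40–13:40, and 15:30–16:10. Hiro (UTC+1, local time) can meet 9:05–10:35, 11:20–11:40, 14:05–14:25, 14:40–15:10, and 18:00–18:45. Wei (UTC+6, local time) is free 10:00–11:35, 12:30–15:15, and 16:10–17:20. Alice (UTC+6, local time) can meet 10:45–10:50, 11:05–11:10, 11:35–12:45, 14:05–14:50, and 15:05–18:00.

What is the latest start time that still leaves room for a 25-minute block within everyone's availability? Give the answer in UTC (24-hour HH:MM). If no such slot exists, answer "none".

08:15

Carlos → UTC: 06:15–06:30, 07:40–08:40, 10:30–11:10.
Hiro → UTC: 08:05–09:35, 10:20–10:40, 13:05–13:25, 13:40–14:10, 17:00–17:45.
Wei → UTC: 04:00–05:35, 06:30–09:15, 10:10–11:20.
Alice → UTC: 04:45–04:50, 05:05–05:10, 05:35–06:45, 08:05–08:50, 09:05–12:00.
Carlos ∩ Hiro: 08:05–08:40, 10:30–10:40.
Carlos ∩ Hiro ∩ Wei: 08:05–08:40, 10:30–10:40.
Carlos ∩ Hiro ∩ Wei ∩ Alice: 08:05–08:40, 10:30–10:40.
Windows ≥ 25 min: 08:05–08:40.
Latest start in the last window 08:05–08:40 is 08:40 − 25 min = 08:15.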